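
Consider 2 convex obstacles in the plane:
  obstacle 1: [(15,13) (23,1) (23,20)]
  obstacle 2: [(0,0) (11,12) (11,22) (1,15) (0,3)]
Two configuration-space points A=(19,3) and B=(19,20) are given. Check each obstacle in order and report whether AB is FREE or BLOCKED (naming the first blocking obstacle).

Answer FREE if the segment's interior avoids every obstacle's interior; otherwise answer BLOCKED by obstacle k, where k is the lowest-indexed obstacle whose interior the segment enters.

Obstacle 1 [(15,13) (23,1) (23,20)]:
  edge (15,13)–(23,1): crosses AB
  edge (23,1)–(23,20): clear
  edge (23,20)–(15,13): crosses AB
  → BLOCKED
Obstacle 2 [(0,0) (11,12) (11,22) (1,15) (0,3)]:
  edge (0,0)–(11,12): clear
  edge (11,12)–(11,22): clear
  edge (11,22)–(1,15): clear
  edge (1,15)–(0,3): clear
  edge (0,3)–(0,0): clear
  midpoint (19,23/2) outside
  → clear

BLOCKED by obstacle 1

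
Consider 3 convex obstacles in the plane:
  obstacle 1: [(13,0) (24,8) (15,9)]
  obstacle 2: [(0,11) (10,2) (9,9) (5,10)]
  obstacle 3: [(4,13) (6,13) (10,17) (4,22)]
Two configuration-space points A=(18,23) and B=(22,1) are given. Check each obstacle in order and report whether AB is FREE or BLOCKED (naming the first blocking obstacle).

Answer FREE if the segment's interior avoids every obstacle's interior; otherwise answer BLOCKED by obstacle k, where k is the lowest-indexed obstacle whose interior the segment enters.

Obstacle 1 [(13,0) (24,8) (15,9)]:
  edge (13,0)–(24,8): crosses AB
  edge (24,8)–(15,9): crosses AB
  edge (15,9)–(13,0): clear
  → BLOCKED
Obstacle 2 [(0,11) (10,2) (9,9) (5,10)]:
  edge (0,11)–(10,2): clear
  edge (10,2)–(9,9): clear
  edge (9,9)–(5,10): clear
  edge (5,10)–(0,11): clear
  midpoint (20,12) outside
  → clear
Obstacle 3 [(4,13) (6,13) (10,17) (4,22)]:
  edge (4,13)–(6,13): clear
  edge (6,13)–(10,17): clear
  edge (10,17)–(4,22): clear
  edge (4,22)–(4,13): clear
  midpoint (20,12) outside
  → clear

BLOCKED by obstacle 1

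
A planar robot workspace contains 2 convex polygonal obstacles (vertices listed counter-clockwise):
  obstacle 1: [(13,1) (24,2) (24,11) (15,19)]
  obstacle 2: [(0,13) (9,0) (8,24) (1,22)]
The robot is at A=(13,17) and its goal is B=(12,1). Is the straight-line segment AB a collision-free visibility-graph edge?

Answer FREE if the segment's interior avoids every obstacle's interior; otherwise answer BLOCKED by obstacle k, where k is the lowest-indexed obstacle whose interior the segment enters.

Obstacle 1 [(13,1) (24,2) (24,11) (15,19)]:
  edge (13,1)–(24,2): clear
  edge (24,2)–(24,11): clear
  edge (24,11)–(15,19): clear
  edge (15,19)–(13,1): clear
  midpoint (25/2,9) outside
  → clear
Obstacle 2 [(0,13) (9,0) (8,24) (1,22)]:
  edge (0,13)–(9,0): clear
  edge (9,0)–(8,24): clear
  edge (8,24)–(1,22): clear
  edge (1,22)–(0,13): clear
  midpoint (25/2,9) outside
  → clear

FREE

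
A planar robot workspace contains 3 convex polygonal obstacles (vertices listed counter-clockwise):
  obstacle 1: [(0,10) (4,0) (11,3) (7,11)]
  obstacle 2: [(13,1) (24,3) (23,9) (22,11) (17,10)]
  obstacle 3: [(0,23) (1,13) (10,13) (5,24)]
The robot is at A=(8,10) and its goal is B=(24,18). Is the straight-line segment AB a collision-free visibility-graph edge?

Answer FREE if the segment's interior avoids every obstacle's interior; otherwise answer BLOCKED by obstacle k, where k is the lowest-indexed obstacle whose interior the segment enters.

Obstacle 1 [(0,10) (4,0) (11,3) (7,11)]:
  edge (0,10)–(4,0): clear
  edge (4,0)–(11,3): clear
  edge (11,3)–(7,11): clear
  edge (7,11)–(0,10): clear
  midpoint (16,14) outside
  → clear
Obstacle 2 [(13,1) (24,3) (23,9) (22,11) (17,10)]:
  edge (13,1)–(24,3): clear
  edge (24,3)–(23,9): clear
  edge (23,9)–(22,11): clear
  edge (22,11)–(17,10): clear
  edge (17,10)–(13,1): clear
  midpoint (16,14) outside
  → clear
Obstacle 3 [(0,23) (1,13) (10,13) (5,24)]:
  edge (0,23)–(1,13): clear
  edge (1,13)–(10,13): clear
  edge (10,13)–(5,24): clear
  edge (5,24)–(0,23): clear
  midpoint (16,14) outside
  → clear

FREE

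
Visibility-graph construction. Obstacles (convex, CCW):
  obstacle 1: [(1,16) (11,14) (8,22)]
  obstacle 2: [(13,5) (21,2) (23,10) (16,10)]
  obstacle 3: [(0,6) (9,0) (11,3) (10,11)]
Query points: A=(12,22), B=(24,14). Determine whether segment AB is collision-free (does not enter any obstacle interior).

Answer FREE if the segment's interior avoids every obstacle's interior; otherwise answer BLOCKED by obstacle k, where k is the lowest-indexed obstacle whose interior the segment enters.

FREE

Obstacle 1 [(1,16) (11,14) (8,22)]:
  edge (1,16)–(11,14): clear
  edge (11,14)–(8,22): clear
  edge (8,22)–(1,16): clear
  midpoint (18,18) outside
  → clear
Obstacle 2 [(13,5) (21,2) (23,10) (16,10)]:
  edge (13,5)–(21,2): clear
  edge (21,2)–(23,10): clear
  edge (23,10)–(16,10): clear
  edge (16,10)–(13,5): clear
  midpoint (18,18) outside
  → clear
Obstacle 3 [(0,6) (9,0) (11,3) (10,11)]:
  edge (0,6)–(9,0): clear
  edge (9,0)–(11,3): clear
  edge (11,3)–(10,11): clear
  edge (10,11)–(0,6): clear
  midpoint (18,18) outside
  → clear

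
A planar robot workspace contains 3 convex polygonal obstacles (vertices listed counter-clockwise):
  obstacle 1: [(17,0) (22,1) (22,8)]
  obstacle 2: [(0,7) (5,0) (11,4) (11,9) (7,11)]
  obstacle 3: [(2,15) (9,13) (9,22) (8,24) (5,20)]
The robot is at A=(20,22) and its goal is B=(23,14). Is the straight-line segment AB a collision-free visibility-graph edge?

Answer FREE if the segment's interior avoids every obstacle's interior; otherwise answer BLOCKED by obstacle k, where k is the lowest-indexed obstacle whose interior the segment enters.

FREE

Obstacle 1 [(17,0) (22,1) (22,8)]:
  edge (17,0)–(22,1): clear
  edge (22,1)–(22,8): clear
  edge (22,8)–(17,0): clear
  midpoint (43/2,18) outside
  → clear
Obstacle 2 [(0,7) (5,0) (11,4) (11,9) (7,11)]:
  edge (0,7)–(5,0): clear
  edge (5,0)–(11,4): clear
  edge (11,4)–(11,9): clear
  edge (11,9)–(7,11): clear
  edge (7,11)–(0,7): clear
  midpoint (43/2,18) outside
  → clear
Obstacle 3 [(2,15) (9,13) (9,22) (8,24) (5,20)]:
  edge (2,15)–(9,13): clear
  edge (9,13)–(9,22): clear
  edge (9,22)–(8,24): clear
  edge (8,24)–(5,20): clear
  edge (5,20)–(2,15): clear
  midpoint (43/2,18) outside
  → clear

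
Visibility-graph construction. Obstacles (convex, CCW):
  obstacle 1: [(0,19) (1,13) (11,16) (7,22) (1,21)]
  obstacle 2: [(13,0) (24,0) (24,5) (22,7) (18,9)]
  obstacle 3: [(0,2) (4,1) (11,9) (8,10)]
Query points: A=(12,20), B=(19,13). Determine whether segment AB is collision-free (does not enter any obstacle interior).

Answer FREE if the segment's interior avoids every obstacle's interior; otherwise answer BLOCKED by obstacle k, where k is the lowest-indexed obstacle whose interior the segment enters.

FREE

Obstacle 1 [(0,19) (1,13) (11,16) (7,22) (1,21)]:
  edge (0,19)–(1,13): clear
  edge (1,13)–(11,16): clear
  edge (11,16)–(7,22): clear
  edge (7,22)–(1,21): clear
  edge (1,21)–(0,19): clear
  midpoint (31/2,33/2) outside
  → clear
Obstacle 2 [(13,0) (24,0) (24,5) (22,7) (18,9)]:
  edge (13,0)–(24,0): clear
  edge (24,0)–(24,5): clear
  edge (24,5)–(22,7): clear
  edge (22,7)–(18,9): clear
  edge (18,9)–(13,0): clear
  midpoint (31/2,33/2) outside
  → clear
Obstacle 3 [(0,2) (4,1) (11,9) (8,10)]:
  edge (0,2)–(4,1): clear
  edge (4,1)–(11,9): clear
  edge (11,9)–(8,10): clear
  edge (8,10)–(0,2): clear
  midpoint (31/2,33/2) outside
  → clear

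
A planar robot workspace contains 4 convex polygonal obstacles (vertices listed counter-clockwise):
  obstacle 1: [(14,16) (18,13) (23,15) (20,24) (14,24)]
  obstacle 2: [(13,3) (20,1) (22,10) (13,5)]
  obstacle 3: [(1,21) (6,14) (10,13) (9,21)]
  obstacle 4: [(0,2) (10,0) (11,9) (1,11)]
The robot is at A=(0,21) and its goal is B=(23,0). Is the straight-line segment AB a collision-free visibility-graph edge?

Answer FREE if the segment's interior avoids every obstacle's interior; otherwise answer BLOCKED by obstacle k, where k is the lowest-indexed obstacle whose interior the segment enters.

BLOCKED by obstacle 2

Obstacle 1 [(14,16) (18,13) (23,15) (20,24) (14,24)]:
  edge (14,16)–(18,13): clear
  edge (18,13)–(23,15): clear
  edge (23,15)–(20,24): clear
  edge (20,24)–(14,24): clear
  edge (14,24)–(14,16): clear
  midpoint (23/2,21/2) outside
  → clear
Obstacle 2 [(13,3) (20,1) (22,10) (13,5)]:
  edge (13,3)–(20,1): clear
  edge (20,1)–(22,10): crosses AB
  edge (22,10)–(13,5): crosses AB
  edge (13,5)–(13,3): clear
  → BLOCKED
Obstacle 3 [(1,21) (6,14) (10,13) (9,21)]:
  edge (1,21)–(6,14): crosses AB
  edge (6,14)–(10,13): crosses AB
  edge (10,13)–(9,21): clear
  edge (9,21)–(1,21): clear
  → BLOCKED
Obstacle 4 [(0,2) (10,0) (11,9) (1,11)]:
  edge (0,2)–(10,0): clear
  edge (10,0)–(11,9): clear
  edge (11,9)–(1,11): clear
  edge (1,11)–(0,2): clear
  midpoint (23/2,21/2) outside
  → clear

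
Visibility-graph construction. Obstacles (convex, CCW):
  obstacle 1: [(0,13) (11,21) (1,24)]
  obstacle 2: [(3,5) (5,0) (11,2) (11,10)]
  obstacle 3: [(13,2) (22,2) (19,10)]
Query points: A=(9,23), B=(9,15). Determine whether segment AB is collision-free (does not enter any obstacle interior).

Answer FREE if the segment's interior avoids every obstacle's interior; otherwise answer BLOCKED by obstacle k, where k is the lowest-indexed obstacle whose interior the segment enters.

BLOCKED by obstacle 1

Obstacle 1 [(0,13) (11,21) (1,24)]:
  edge (0,13)–(11,21): crosses AB
  edge (11,21)–(1,24): crosses AB
  edge (1,24)–(0,13): clear
  → BLOCKED
Obstacle 2 [(3,5) (5,0) (11,2) (11,10)]:
  edge (3,5)–(5,0): clear
  edge (5,0)–(11,2): clear
  edge (11,2)–(11,10): clear
  edge (11,10)–(3,5): clear
  midpoint (9,19) outside
  → clear
Obstacle 3 [(13,2) (22,2) (19,10)]:
  edge (13,2)–(22,2): clear
  edge (22,2)–(19,10): clear
  edge (19,10)–(13,2): clear
  midpoint (9,19) outside
  → clear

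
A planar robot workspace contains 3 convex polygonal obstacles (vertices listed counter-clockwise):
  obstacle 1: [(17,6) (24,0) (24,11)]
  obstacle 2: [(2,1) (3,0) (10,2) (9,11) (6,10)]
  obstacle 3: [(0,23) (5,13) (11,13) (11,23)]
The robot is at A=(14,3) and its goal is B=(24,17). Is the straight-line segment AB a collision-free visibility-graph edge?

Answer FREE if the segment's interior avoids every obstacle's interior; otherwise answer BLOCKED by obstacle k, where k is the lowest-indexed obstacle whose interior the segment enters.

Obstacle 1 [(17,6) (24,0) (24,11)]:
  edge (17,6)–(24,0): clear
  edge (24,0)–(24,11): clear
  edge (24,11)–(17,6): clear
  midpoint (19,10) outside
  → clear
Obstacle 2 [(2,1) (3,0) (10,2) (9,11) (6,10)]:
  edge (2,1)–(3,0): clear
  edge (3,0)–(10,2): clear
  edge (10,2)–(9,11): clear
  edge (9,11)–(6,10): clear
  edge (6,10)–(2,1): clear
  midpoint (19,10) outside
  → clear
Obstacle 3 [(0,23) (5,13) (11,13) (11,23)]:
  edge (0,23)–(5,13): clear
  edge (5,13)–(11,13): clear
  edge (11,13)–(11,23): clear
  edge (11,23)–(0,23): clear
  midpoint (19,10) outside
  → clear

FREE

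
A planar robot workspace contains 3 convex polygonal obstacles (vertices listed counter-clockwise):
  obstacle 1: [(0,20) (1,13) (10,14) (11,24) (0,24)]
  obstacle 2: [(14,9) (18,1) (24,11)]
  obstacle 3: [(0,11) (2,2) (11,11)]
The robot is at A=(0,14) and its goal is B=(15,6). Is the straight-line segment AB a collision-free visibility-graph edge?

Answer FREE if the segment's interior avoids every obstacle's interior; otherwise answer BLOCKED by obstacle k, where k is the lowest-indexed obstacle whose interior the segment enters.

Obstacle 1 [(0,20) (1,13) (10,14) (11,24) (0,24)]:
  edge (0,20)–(1,13): crosses AB
  edge (1,13)–(10,14): crosses AB
  edge (10,14)–(11,24): clear
  edge (11,24)–(0,24): clear
  edge (0,24)–(0,20): clear
  → BLOCKED
Obstacle 2 [(14,9) (18,1) (24,11)]:
  edge (14,9)–(18,1): clear
  edge (18,1)–(24,11): clear
  edge (24,11)–(14,9): clear
  midpoint (15/2,10) outside
  → clear
Obstacle 3 [(0,11) (2,2) (11,11)]:
  edge (0,11)–(2,2): clear
  edge (2,2)–(11,11): crosses AB
  edge (11,11)–(0,11): crosses AB
  → BLOCKED

BLOCKED by obstacle 1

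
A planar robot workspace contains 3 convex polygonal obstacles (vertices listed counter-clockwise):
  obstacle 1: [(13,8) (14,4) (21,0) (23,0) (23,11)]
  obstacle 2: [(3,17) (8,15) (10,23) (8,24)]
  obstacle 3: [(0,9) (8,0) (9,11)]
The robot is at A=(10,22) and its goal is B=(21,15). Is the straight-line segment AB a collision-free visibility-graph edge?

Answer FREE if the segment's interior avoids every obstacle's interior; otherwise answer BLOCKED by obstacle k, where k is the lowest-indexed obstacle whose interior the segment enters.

FREE

Obstacle 1 [(13,8) (14,4) (21,0) (23,0) (23,11)]:
  edge (13,8)–(14,4): clear
  edge (14,4)–(21,0): clear
  edge (21,0)–(23,0): clear
  edge (23,0)–(23,11): clear
  edge (23,11)–(13,8): clear
  midpoint (31/2,37/2) outside
  → clear
Obstacle 2 [(3,17) (8,15) (10,23) (8,24)]:
  edge (3,17)–(8,15): clear
  edge (8,15)–(10,23): clear
  edge (10,23)–(8,24): clear
  edge (8,24)–(3,17): clear
  midpoint (31/2,37/2) outside
  → clear
Obstacle 3 [(0,9) (8,0) (9,11)]:
  edge (0,9)–(8,0): clear
  edge (8,0)–(9,11): clear
  edge (9,11)–(0,9): clear
  midpoint (31/2,37/2) outside
  → clear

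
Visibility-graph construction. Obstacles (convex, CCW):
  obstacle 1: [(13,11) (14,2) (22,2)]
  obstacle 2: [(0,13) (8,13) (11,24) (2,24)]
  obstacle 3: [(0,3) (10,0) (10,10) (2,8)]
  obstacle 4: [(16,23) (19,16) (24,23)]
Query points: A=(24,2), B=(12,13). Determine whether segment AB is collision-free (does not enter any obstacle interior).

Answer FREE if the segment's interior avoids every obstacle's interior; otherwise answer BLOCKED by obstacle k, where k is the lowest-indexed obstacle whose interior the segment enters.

Obstacle 1 [(13,11) (14,2) (22,2)]:
  edge (13,11)–(14,2): clear
  edge (14,2)–(22,2): clear
  edge (22,2)–(13,11): clear
  midpoint (18,15/2) outside
  → clear
Obstacle 2 [(0,13) (8,13) (11,24) (2,24)]:
  edge (0,13)–(8,13): clear
  edge (8,13)–(11,24): clear
  edge (11,24)–(2,24): clear
  edge (2,24)–(0,13): clear
  midpoint (18,15/2) outside
  → clear
Obstacle 3 [(0,3) (10,0) (10,10) (2,8)]:
  edge (0,3)–(10,0): clear
  edge (10,0)–(10,10): clear
  edge (10,10)–(2,8): clear
  edge (2,8)–(0,3): clear
  midpoint (18,15/2) outside
  → clear
Obstacle 4 [(16,23) (19,16) (24,23)]:
  edge (16,23)–(19,16): clear
  edge (19,16)–(24,23): clear
  edge (24,23)–(16,23): clear
  midpoint (18,15/2) outside
  → clear

FREE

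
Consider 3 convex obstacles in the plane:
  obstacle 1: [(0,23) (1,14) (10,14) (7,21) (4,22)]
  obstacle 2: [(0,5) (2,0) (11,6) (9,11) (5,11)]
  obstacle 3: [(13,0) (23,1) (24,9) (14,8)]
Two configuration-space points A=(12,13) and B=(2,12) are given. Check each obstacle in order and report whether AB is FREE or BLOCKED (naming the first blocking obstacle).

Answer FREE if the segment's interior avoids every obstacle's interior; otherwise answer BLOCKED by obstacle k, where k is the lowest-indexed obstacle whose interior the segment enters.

FREE

Obstacle 1 [(0,23) (1,14) (10,14) (7,21) (4,22)]:
  edge (0,23)–(1,14): clear
  edge (1,14)–(10,14): clear
  edge (10,14)–(7,21): clear
  edge (7,21)–(4,22): clear
  edge (4,22)–(0,23): clear
  midpoint (7,25/2) outside
  → clear
Obstacle 2 [(0,5) (2,0) (11,6) (9,11) (5,11)]:
  edge (0,5)–(2,0): clear
  edge (2,0)–(11,6): clear
  edge (11,6)–(9,11): clear
  edge (9,11)–(5,11): clear
  edge (5,11)–(0,5): clear
  midpoint (7,25/2) outside
  → clear
Obstacle 3 [(13,0) (23,1) (24,9) (14,8)]:
  edge (13,0)–(23,1): clear
  edge (23,1)–(24,9): clear
  edge (24,9)–(14,8): clear
  edge (14,8)–(13,0): clear
  midpoint (7,25/2) outside
  → clear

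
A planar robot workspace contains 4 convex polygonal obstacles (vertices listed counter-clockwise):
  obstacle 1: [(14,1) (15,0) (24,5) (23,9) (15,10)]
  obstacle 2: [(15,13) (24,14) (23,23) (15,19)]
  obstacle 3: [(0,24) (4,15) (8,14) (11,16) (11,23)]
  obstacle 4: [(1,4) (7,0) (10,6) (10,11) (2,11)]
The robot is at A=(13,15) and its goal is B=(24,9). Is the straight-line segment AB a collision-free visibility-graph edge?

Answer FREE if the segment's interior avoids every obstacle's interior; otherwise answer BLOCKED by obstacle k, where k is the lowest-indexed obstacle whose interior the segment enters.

Obstacle 1 [(14,1) (15,0) (24,5) (23,9) (15,10)]:
  edge (14,1)–(15,0): clear
  edge (15,0)–(24,5): clear
  edge (24,5)–(23,9): clear
  edge (23,9)–(15,10): clear
  edge (15,10)–(14,1): clear
  midpoint (37/2,12) outside
  → clear
Obstacle 2 [(15,13) (24,14) (23,23) (15,19)]:
  edge (15,13)–(24,14): crosses AB
  edge (24,14)–(23,23): clear
  edge (23,23)–(15,19): clear
  edge (15,19)–(15,13): crosses AB
  → BLOCKED
Obstacle 3 [(0,24) (4,15) (8,14) (11,16) (11,23)]:
  edge (0,24)–(4,15): clear
  edge (4,15)–(8,14): clear
  edge (8,14)–(11,16): clear
  edge (11,16)–(11,23): clear
  edge (11,23)–(0,24): clear
  midpoint (37/2,12) outside
  → clear
Obstacle 4 [(1,4) (7,0) (10,6) (10,11) (2,11)]:
  edge (1,4)–(7,0): clear
  edge (7,0)–(10,6): clear
  edge (10,6)–(10,11): clear
  edge (10,11)–(2,11): clear
  edge (2,11)–(1,4): clear
  midpoint (37/2,12) outside
  → clear

BLOCKED by obstacle 2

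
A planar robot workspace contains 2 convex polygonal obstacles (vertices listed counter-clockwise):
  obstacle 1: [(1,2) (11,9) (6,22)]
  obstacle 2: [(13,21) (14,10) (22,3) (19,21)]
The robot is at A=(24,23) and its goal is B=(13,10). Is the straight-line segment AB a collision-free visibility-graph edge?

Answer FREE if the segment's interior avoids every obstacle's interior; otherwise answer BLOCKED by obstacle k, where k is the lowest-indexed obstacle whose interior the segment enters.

BLOCKED by obstacle 2

Obstacle 1 [(1,2) (11,9) (6,22)]:
  edge (1,2)–(11,9): clear
  edge (11,9)–(6,22): clear
  edge (6,22)–(1,2): clear
  midpoint (37/2,33/2) outside
  → clear
Obstacle 2 [(13,21) (14,10) (22,3) (19,21)]:
  edge (13,21)–(14,10): crosses AB
  edge (14,10)–(22,3): clear
  edge (22,3)–(19,21): crosses AB
  edge (19,21)–(13,21): clear
  → BLOCKED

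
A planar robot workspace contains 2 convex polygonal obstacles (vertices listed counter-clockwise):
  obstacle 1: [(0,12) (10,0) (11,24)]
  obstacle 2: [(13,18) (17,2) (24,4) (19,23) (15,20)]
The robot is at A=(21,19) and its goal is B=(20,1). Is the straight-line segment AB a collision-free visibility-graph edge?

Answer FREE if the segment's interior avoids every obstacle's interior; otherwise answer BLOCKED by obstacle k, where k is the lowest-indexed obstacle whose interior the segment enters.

BLOCKED by obstacle 2

Obstacle 1 [(0,12) (10,0) (11,24)]:
  edge (0,12)–(10,0): clear
  edge (10,0)–(11,24): clear
  edge (11,24)–(0,12): clear
  midpoint (41/2,10) outside
  → clear
Obstacle 2 [(13,18) (17,2) (24,4) (19,23) (15,20)]:
  edge (13,18)–(17,2): clear
  edge (17,2)–(24,4): crosses AB
  edge (24,4)–(19,23): crosses AB
  edge (19,23)–(15,20): clear
  edge (15,20)–(13,18): clear
  → BLOCKED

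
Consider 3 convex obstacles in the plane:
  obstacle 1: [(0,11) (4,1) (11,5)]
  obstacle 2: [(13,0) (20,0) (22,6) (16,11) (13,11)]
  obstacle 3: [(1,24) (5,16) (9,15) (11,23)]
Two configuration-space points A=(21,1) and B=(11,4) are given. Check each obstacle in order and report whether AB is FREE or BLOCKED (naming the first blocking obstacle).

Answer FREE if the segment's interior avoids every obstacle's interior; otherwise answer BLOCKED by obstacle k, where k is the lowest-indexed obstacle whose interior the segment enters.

Obstacle 1 [(0,11) (4,1) (11,5)]:
  edge (0,11)–(4,1): clear
  edge (4,1)–(11,5): clear
  edge (11,5)–(0,11): clear
  midpoint (16,5/2) outside
  → clear
Obstacle 2 [(13,0) (20,0) (22,6) (16,11) (13,11)]:
  edge (13,0)–(20,0): clear
  edge (20,0)–(22,6): crosses AB
  edge (22,6)–(16,11): clear
  edge (16,11)–(13,11): clear
  edge (13,11)–(13,0): crosses AB
  → BLOCKED
Obstacle 3 [(1,24) (5,16) (9,15) (11,23)]:
  edge (1,24)–(5,16): clear
  edge (5,16)–(9,15): clear
  edge (9,15)–(11,23): clear
  edge (11,23)–(1,24): clear
  midpoint (16,5/2) outside
  → clear

BLOCKED by obstacle 2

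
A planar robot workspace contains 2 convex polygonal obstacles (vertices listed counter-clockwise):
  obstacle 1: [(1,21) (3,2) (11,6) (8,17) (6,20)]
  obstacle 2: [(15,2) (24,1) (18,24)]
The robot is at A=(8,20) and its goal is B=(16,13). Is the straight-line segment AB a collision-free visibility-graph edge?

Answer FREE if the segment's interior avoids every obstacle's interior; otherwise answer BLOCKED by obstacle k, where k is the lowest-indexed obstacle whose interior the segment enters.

FREE

Obstacle 1 [(1,21) (3,2) (11,6) (8,17) (6,20)]:
  edge (1,21)–(3,2): clear
  edge (3,2)–(11,6): clear
  edge (11,6)–(8,17): clear
  edge (8,17)–(6,20): clear
  edge (6,20)–(1,21): clear
  midpoint (12,33/2) outside
  → clear
Obstacle 2 [(15,2) (24,1) (18,24)]:
  edge (15,2)–(24,1): clear
  edge (24,1)–(18,24): clear
  edge (18,24)–(15,2): clear
  midpoint (12,33/2) outside
  → clear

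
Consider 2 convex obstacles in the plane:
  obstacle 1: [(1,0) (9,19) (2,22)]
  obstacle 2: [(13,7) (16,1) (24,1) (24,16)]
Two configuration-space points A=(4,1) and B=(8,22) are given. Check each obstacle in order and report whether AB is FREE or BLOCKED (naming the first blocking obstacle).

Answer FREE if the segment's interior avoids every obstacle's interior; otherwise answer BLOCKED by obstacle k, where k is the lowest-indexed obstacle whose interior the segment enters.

Obstacle 1 [(1,0) (9,19) (2,22)]:
  edge (1,0)–(9,19): crosses AB
  edge (9,19)–(2,22): crosses AB
  edge (2,22)–(1,0): clear
  → BLOCKED
Obstacle 2 [(13,7) (16,1) (24,1) (24,16)]:
  edge (13,7)–(16,1): clear
  edge (16,1)–(24,1): clear
  edge (24,1)–(24,16): clear
  edge (24,16)–(13,7): clear
  midpoint (6,23/2) outside
  → clear

BLOCKED by obstacle 1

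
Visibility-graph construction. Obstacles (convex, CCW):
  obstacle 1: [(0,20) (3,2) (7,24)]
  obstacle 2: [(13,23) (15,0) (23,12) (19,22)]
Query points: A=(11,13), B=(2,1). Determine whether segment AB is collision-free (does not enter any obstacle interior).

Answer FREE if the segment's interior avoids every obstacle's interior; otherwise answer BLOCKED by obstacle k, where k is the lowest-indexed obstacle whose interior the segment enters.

BLOCKED by obstacle 1

Obstacle 1 [(0,20) (3,2) (7,24)]:
  edge (0,20)–(3,2): crosses AB
  edge (3,2)–(7,24): crosses AB
  edge (7,24)–(0,20): clear
  → BLOCKED
Obstacle 2 [(13,23) (15,0) (23,12) (19,22)]:
  edge (13,23)–(15,0): clear
  edge (15,0)–(23,12): clear
  edge (23,12)–(19,22): clear
  edge (19,22)–(13,23): clear
  midpoint (13/2,7) outside
  → clear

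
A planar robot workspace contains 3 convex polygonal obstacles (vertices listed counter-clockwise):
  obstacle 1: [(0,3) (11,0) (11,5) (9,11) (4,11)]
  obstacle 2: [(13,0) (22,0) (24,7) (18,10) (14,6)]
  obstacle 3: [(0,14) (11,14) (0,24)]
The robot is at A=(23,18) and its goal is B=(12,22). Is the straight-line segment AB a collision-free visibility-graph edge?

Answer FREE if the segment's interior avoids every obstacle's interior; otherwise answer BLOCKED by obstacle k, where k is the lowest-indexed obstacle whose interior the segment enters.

FREE

Obstacle 1 [(0,3) (11,0) (11,5) (9,11) (4,11)]:
  edge (0,3)–(11,0): clear
  edge (11,0)–(11,5): clear
  edge (11,5)–(9,11): clear
  edge (9,11)–(4,11): clear
  edge (4,11)–(0,3): clear
  midpoint (35/2,20) outside
  → clear
Obstacle 2 [(13,0) (22,0) (24,7) (18,10) (14,6)]:
  edge (13,0)–(22,0): clear
  edge (22,0)–(24,7): clear
  edge (24,7)–(18,10): clear
  edge (18,10)–(14,6): clear
  edge (14,6)–(13,0): clear
  midpoint (35/2,20) outside
  → clear
Obstacle 3 [(0,14) (11,14) (0,24)]:
  edge (0,14)–(11,14): clear
  edge (11,14)–(0,24): clear
  edge (0,24)–(0,14): clear
  midpoint (35/2,20) outside
  → clear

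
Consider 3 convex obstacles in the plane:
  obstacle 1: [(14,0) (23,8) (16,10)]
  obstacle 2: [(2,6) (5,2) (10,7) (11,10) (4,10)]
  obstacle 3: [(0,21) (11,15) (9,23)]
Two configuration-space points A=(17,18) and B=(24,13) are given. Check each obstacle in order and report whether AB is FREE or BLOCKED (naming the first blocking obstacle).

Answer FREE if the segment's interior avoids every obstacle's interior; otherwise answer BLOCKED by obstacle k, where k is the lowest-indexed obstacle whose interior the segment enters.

FREE

Obstacle 1 [(14,0) (23,8) (16,10)]:
  edge (14,0)–(23,8): clear
  edge (23,8)–(16,10): clear
  edge (16,10)–(14,0): clear
  midpoint (41/2,31/2) outside
  → clear
Obstacle 2 [(2,6) (5,2) (10,7) (11,10) (4,10)]:
  edge (2,6)–(5,2): clear
  edge (5,2)–(10,7): clear
  edge (10,7)–(11,10): clear
  edge (11,10)–(4,10): clear
  edge (4,10)–(2,6): clear
  midpoint (41/2,31/2) outside
  → clear
Obstacle 3 [(0,21) (11,15) (9,23)]:
  edge (0,21)–(11,15): clear
  edge (11,15)–(9,23): clear
  edge (9,23)–(0,21): clear
  midpoint (41/2,31/2) outside
  → clear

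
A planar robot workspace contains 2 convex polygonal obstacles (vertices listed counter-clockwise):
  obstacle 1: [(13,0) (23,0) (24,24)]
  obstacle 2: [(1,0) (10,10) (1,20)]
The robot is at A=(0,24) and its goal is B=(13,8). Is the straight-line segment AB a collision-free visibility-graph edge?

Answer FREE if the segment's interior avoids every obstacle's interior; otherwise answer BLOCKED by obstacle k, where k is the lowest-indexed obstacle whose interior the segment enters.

Obstacle 1 [(13,0) (23,0) (24,24)]:
  edge (13,0)–(23,0): clear
  edge (23,0)–(24,24): clear
  edge (24,24)–(13,0): clear
  midpoint (13/2,16) outside
  → clear
Obstacle 2 [(1,0) (10,10) (1,20)]:
  edge (1,0)–(10,10): clear
  edge (10,10)–(1,20): clear
  edge (1,20)–(1,0): clear
  midpoint (13/2,16) outside
  → clear

FREE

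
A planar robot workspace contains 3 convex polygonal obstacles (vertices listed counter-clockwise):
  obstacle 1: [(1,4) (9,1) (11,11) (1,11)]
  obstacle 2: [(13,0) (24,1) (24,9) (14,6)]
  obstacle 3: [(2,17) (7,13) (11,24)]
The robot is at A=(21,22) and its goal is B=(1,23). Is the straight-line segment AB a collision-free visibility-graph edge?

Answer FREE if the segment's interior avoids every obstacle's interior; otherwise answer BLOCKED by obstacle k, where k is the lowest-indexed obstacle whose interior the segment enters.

Obstacle 1 [(1,4) (9,1) (11,11) (1,11)]:
  edge (1,4)–(9,1): clear
  edge (9,1)–(11,11): clear
  edge (11,11)–(1,11): clear
  edge (1,11)–(1,4): clear
  midpoint (11,45/2) outside
  → clear
Obstacle 2 [(13,0) (24,1) (24,9) (14,6)]:
  edge (13,0)–(24,1): clear
  edge (24,1)–(24,9): clear
  edge (24,9)–(14,6): clear
  edge (14,6)–(13,0): clear
  midpoint (11,45/2) outside
  → clear
Obstacle 3 [(2,17) (7,13) (11,24)]:
  edge (2,17)–(7,13): clear
  edge (7,13)–(11,24): crosses AB
  edge (11,24)–(2,17): crosses AB
  → BLOCKED

BLOCKED by obstacle 3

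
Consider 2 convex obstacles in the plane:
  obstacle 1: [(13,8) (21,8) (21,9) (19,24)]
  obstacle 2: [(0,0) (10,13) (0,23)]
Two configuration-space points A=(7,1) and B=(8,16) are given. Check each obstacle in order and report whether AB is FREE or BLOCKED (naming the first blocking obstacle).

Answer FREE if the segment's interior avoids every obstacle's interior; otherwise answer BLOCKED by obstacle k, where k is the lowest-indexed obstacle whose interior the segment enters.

Obstacle 1 [(13,8) (21,8) (21,9) (19,24)]:
  edge (13,8)–(21,8): clear
  edge (21,8)–(21,9): clear
  edge (21,9)–(19,24): clear
  edge (19,24)–(13,8): clear
  midpoint (15/2,17/2) outside
  → clear
Obstacle 2 [(0,0) (10,13) (0,23)]:
  edge (0,0)–(10,13): crosses AB
  edge (10,13)–(0,23): crosses AB
  edge (0,23)–(0,0): clear
  → BLOCKED

BLOCKED by obstacle 2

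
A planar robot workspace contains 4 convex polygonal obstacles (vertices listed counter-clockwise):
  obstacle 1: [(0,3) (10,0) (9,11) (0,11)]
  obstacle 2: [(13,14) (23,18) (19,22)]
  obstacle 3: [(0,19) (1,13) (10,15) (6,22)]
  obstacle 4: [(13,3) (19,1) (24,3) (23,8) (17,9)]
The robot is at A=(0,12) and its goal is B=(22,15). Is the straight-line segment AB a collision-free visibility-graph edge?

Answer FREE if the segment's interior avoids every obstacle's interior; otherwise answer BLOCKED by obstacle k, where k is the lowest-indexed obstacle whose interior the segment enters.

Obstacle 1 [(0,3) (10,0) (9,11) (0,11)]:
  edge (0,3)–(10,0): clear
  edge (10,0)–(9,11): clear
  edge (9,11)–(0,11): clear
  edge (0,11)–(0,3): clear
  midpoint (11,27/2) outside
  → clear
Obstacle 2 [(13,14) (23,18) (19,22)]:
  edge (13,14)–(23,18): clear
  edge (23,18)–(19,22): clear
  edge (19,22)–(13,14): clear
  midpoint (11,27/2) outside
  → clear
Obstacle 3 [(0,19) (1,13) (10,15) (6,22)]:
  edge (0,19)–(1,13): clear
  edge (1,13)–(10,15): clear
  edge (10,15)–(6,22): clear
  edge (6,22)–(0,19): clear
  midpoint (11,27/2) outside
  → clear
Obstacle 4 [(13,3) (19,1) (24,3) (23,8) (17,9)]:
  edge (13,3)–(19,1): clear
  edge (19,1)–(24,3): clear
  edge (24,3)–(23,8): clear
  edge (23,8)–(17,9): clear
  edge (17,9)–(13,3): clear
  midpoint (11,27/2) outside
  → clear

FREE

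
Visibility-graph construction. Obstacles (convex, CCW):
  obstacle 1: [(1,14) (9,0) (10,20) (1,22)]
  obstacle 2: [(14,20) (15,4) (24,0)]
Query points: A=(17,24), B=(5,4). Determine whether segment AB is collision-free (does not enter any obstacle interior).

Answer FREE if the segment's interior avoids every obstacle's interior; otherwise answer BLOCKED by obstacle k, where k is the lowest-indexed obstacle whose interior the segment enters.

BLOCKED by obstacle 1

Obstacle 1 [(1,14) (9,0) (10,20) (1,22)]:
  edge (1,14)–(9,0): crosses AB
  edge (9,0)–(10,20): crosses AB
  edge (10,20)–(1,22): clear
  edge (1,22)–(1,14): clear
  → BLOCKED
Obstacle 2 [(14,20) (15,4) (24,0)]:
  edge (14,20)–(15,4): crosses AB
  edge (15,4)–(24,0): clear
  edge (24,0)–(14,20): crosses AB
  → BLOCKED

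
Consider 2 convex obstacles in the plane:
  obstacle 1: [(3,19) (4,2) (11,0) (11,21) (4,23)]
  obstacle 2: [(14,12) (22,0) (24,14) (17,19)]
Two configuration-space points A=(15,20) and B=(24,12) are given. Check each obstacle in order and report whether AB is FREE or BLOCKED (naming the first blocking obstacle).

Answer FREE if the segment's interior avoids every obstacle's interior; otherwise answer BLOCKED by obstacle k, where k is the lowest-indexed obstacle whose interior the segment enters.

BLOCKED by obstacle 2

Obstacle 1 [(3,19) (4,2) (11,0) (11,21) (4,23)]:
  edge (3,19)–(4,2): clear
  edge (4,2)–(11,0): clear
  edge (11,0)–(11,21): clear
  edge (11,21)–(4,23): clear
  edge (4,23)–(3,19): clear
  midpoint (39/2,16) outside
  → clear
Obstacle 2 [(14,12) (22,0) (24,14) (17,19)]:
  edge (14,12)–(22,0): clear
  edge (22,0)–(24,14): crosses AB
  edge (24,14)–(17,19): clear
  edge (17,19)–(14,12): crosses AB
  → BLOCKED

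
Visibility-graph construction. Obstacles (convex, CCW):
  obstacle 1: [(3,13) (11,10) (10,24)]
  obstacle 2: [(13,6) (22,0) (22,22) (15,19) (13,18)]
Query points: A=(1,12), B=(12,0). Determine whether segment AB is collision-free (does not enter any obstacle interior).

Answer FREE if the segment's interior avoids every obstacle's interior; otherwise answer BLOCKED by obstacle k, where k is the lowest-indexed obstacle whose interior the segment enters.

Obstacle 1 [(3,13) (11,10) (10,24)]:
  edge (3,13)–(11,10): clear
  edge (11,10)–(10,24): clear
  edge (10,24)–(3,13): clear
  midpoint (13/2,6) outside
  → clear
Obstacle 2 [(13,6) (22,0) (22,22) (15,19) (13,18)]:
  edge (13,6)–(22,0): clear
  edge (22,0)–(22,22): clear
  edge (22,22)–(15,19): clear
  edge (15,19)–(13,18): clear
  edge (13,18)–(13,6): clear
  midpoint (13/2,6) outside
  → clear

FREE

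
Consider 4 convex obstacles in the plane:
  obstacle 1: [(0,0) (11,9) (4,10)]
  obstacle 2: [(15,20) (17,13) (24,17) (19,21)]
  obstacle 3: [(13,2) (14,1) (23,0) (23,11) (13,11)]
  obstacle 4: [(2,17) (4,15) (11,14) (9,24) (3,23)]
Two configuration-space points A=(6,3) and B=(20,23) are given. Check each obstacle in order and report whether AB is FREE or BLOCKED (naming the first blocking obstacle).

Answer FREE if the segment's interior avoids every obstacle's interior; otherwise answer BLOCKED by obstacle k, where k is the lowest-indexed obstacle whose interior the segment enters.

Obstacle 1 [(0,0) (11,9) (4,10)]:
  edge (0,0)–(11,9): crosses AB
  edge (11,9)–(4,10): crosses AB
  edge (4,10)–(0,0): clear
  → BLOCKED
Obstacle 2 [(15,20) (17,13) (24,17) (19,21)]:
  edge (15,20)–(17,13): crosses AB
  edge (17,13)–(24,17): clear
  edge (24,17)–(19,21): clear
  edge (19,21)–(15,20): crosses AB
  → BLOCKED
Obstacle 3 [(13,2) (14,1) (23,0) (23,11) (13,11)]:
  edge (13,2)–(14,1): clear
  edge (14,1)–(23,0): clear
  edge (23,0)–(23,11): clear
  edge (23,11)–(13,11): clear
  edge (13,11)–(13,2): clear
  midpoint (13,13) outside
  → clear
Obstacle 4 [(2,17) (4,15) (11,14) (9,24) (3,23)]:
  edge (2,17)–(4,15): clear
  edge (4,15)–(11,14): clear
  edge (11,14)–(9,24): clear
  edge (9,24)–(3,23): clear
  edge (3,23)–(2,17): clear
  midpoint (13,13) outside
  → clear

BLOCKED by obstacle 1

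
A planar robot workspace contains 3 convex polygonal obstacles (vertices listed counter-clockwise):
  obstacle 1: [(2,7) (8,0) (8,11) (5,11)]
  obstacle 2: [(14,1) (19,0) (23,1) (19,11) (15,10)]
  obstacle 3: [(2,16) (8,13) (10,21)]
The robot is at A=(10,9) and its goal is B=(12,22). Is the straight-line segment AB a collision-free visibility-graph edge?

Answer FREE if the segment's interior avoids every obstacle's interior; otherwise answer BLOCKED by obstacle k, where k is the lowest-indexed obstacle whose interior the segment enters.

Obstacle 1 [(2,7) (8,0) (8,11) (5,11)]:
  edge (2,7)–(8,0): clear
  edge (8,0)–(8,11): clear
  edge (8,11)–(5,11): clear
  edge (5,11)–(2,7): clear
  midpoint (11,31/2) outside
  → clear
Obstacle 2 [(14,1) (19,0) (23,1) (19,11) (15,10)]:
  edge (14,1)–(19,0): clear
  edge (19,0)–(23,1): clear
  edge (23,1)–(19,11): clear
  edge (19,11)–(15,10): clear
  edge (15,10)–(14,1): clear
  midpoint (11,31/2) outside
  → clear
Obstacle 3 [(2,16) (8,13) (10,21)]:
  edge (2,16)–(8,13): clear
  edge (8,13)–(10,21): clear
  edge (10,21)–(2,16): clear
  midpoint (11,31/2) outside
  → clear

FREE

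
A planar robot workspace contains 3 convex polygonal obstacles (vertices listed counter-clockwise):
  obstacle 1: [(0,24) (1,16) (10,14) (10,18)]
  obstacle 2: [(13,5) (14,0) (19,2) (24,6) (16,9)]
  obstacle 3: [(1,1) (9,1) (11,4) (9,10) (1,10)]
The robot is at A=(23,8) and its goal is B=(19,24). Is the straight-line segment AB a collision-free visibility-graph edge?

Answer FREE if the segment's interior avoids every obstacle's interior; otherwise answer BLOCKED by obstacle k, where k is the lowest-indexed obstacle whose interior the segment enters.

FREE

Obstacle 1 [(0,24) (1,16) (10,14) (10,18)]:
  edge (0,24)–(1,16): clear
  edge (1,16)–(10,14): clear
  edge (10,14)–(10,18): clear
  edge (10,18)–(0,24): clear
  midpoint (21,16) outside
  → clear
Obstacle 2 [(13,5) (14,0) (19,2) (24,6) (16,9)]:
  edge (13,5)–(14,0): clear
  edge (14,0)–(19,2): clear
  edge (19,2)–(24,6): clear
  edge (24,6)–(16,9): clear
  edge (16,9)–(13,5): clear
  midpoint (21,16) outside
  → clear
Obstacle 3 [(1,1) (9,1) (11,4) (9,10) (1,10)]:
  edge (1,1)–(9,1): clear
  edge (9,1)–(11,4): clear
  edge (11,4)–(9,10): clear
  edge (9,10)–(1,10): clear
  edge (1,10)–(1,1): clear
  midpoint (21,16) outside
  → clear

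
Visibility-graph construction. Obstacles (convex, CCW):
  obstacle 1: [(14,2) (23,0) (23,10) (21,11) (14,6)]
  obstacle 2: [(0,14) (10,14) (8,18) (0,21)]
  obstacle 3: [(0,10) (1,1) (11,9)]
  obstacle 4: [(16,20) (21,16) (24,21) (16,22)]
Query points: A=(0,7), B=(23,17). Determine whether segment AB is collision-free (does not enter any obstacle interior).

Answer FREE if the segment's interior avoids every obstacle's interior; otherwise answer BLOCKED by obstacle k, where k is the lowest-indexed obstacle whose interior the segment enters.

BLOCKED by obstacle 3

Obstacle 1 [(14,2) (23,0) (23,10) (21,11) (14,6)]:
  edge (14,2)–(23,0): clear
  edge (23,0)–(23,10): clear
  edge (23,10)–(21,11): clear
  edge (21,11)–(14,6): clear
  edge (14,6)–(14,2): clear
  midpoint (23/2,12) outside
  → clear
Obstacle 2 [(0,14) (10,14) (8,18) (0,21)]:
  edge (0,14)–(10,14): clear
  edge (10,14)–(8,18): clear
  edge (8,18)–(0,21): clear
  edge (0,21)–(0,14): clear
  midpoint (23/2,12) outside
  → clear
Obstacle 3 [(0,10) (1,1) (11,9)]:
  edge (0,10)–(1,1): crosses AB
  edge (1,1)–(11,9): clear
  edge (11,9)–(0,10): crosses AB
  → BLOCKED
Obstacle 4 [(16,20) (21,16) (24,21) (16,22)]:
  edge (16,20)–(21,16): crosses AB
  edge (21,16)–(24,21): crosses AB
  edge (24,21)–(16,22): clear
  edge (16,22)–(16,20): clear
  → BLOCKED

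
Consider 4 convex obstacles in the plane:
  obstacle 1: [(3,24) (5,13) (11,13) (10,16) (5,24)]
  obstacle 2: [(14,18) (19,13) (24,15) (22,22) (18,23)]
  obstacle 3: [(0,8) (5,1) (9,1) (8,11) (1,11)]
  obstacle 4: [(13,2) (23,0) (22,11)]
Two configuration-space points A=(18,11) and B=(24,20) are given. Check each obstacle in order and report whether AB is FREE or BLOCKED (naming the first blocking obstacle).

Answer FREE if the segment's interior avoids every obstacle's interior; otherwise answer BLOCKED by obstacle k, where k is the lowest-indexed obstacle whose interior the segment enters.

BLOCKED by obstacle 2

Obstacle 1 [(3,24) (5,13) (11,13) (10,16) (5,24)]:
  edge (3,24)–(5,13): clear
  edge (5,13)–(11,13): clear
  edge (11,13)–(10,16): clear
  edge (10,16)–(5,24): clear
  edge (5,24)–(3,24): clear
  midpoint (21,31/2) outside
  → clear
Obstacle 2 [(14,18) (19,13) (24,15) (22,22) (18,23)]:
  edge (14,18)–(19,13): clear
  edge (19,13)–(24,15): crosses AB
  edge (24,15)–(22,22): crosses AB
  edge (22,22)–(18,23): clear
  edge (18,23)–(14,18): clear
  → BLOCKED
Obstacle 3 [(0,8) (5,1) (9,1) (8,11) (1,11)]:
  edge (0,8)–(5,1): clear
  edge (5,1)–(9,1): clear
  edge (9,1)–(8,11): clear
  edge (8,11)–(1,11): clear
  edge (1,11)–(0,8): clear
  midpoint (21,31/2) outside
  → clear
Obstacle 4 [(13,2) (23,0) (22,11)]:
  edge (13,2)–(23,0): clear
  edge (23,0)–(22,11): clear
  edge (22,11)–(13,2): clear
  midpoint (21,31/2) outside
  → clear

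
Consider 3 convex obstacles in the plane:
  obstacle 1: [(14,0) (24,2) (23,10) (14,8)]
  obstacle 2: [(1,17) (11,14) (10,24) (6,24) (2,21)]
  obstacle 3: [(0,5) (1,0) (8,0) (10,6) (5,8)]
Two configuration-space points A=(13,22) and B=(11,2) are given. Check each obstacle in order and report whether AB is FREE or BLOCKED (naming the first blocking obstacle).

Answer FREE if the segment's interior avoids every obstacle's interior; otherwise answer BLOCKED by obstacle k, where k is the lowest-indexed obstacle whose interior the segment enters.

FREE

Obstacle 1 [(14,0) (24,2) (23,10) (14,8)]:
  edge (14,0)–(24,2): clear
  edge (24,2)–(23,10): clear
  edge (23,10)–(14,8): clear
  edge (14,8)–(14,0): clear
  midpoint (12,12) outside
  → clear
Obstacle 2 [(1,17) (11,14) (10,24) (6,24) (2,21)]:
  edge (1,17)–(11,14): clear
  edge (11,14)–(10,24): clear
  edge (10,24)–(6,24): clear
  edge (6,24)–(2,21): clear
  edge (2,21)–(1,17): clear
  midpoint (12,12) outside
  → clear
Obstacle 3 [(0,5) (1,0) (8,0) (10,6) (5,8)]:
  edge (0,5)–(1,0): clear
  edge (1,0)–(8,0): clear
  edge (8,0)–(10,6): clear
  edge (10,6)–(5,8): clear
  edge (5,8)–(0,5): clear
  midpoint (12,12) outside
  → clear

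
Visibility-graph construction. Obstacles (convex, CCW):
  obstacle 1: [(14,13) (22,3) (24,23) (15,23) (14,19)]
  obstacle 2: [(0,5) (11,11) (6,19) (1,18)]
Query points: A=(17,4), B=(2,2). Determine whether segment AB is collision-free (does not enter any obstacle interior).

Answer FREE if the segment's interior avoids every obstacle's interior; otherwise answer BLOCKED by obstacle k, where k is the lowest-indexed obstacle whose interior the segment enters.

Obstacle 1 [(14,13) (22,3) (24,23) (15,23) (14,19)]:
  edge (14,13)–(22,3): clear
  edge (22,3)–(24,23): clear
  edge (24,23)–(15,23): clear
  edge (15,23)–(14,19): clear
  edge (14,19)–(14,13): clear
  midpoint (19/2,3) outside
  → clear
Obstacle 2 [(0,5) (11,11) (6,19) (1,18)]:
  edge (0,5)–(11,11): clear
  edge (11,11)–(6,19): clear
  edge (6,19)–(1,18): clear
  edge (1,18)–(0,5): clear
  midpoint (19/2,3) outside
  → clear

FREE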